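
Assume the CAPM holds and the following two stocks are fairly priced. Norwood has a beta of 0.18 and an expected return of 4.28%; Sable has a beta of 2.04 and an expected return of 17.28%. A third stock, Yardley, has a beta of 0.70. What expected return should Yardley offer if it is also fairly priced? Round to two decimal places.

MRP (SML slope) = (17.28% − 4.28%) / (2.04 − 0.18) = 13.00% / 1.86 = 6.9892%
R_f (intercept) = 4.28% − 0.18 × 6.9892% = 3.0219%
E(R_Yardley) = R_f + β × MRP = 3.0219% + 0.70 × 6.9892% = 7.91%

7.91%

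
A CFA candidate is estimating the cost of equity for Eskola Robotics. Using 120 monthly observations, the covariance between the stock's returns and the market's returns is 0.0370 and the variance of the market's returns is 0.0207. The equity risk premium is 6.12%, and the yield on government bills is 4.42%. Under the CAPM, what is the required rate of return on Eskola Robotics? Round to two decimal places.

β = Cov(R_i, R_m) / Var(R_m) = 0.0370 / 0.0207 = 1.7874
E(R) = R_f + β × MRP = 4.42% + 1.7874 × 6.12% = 15.36%

15.36%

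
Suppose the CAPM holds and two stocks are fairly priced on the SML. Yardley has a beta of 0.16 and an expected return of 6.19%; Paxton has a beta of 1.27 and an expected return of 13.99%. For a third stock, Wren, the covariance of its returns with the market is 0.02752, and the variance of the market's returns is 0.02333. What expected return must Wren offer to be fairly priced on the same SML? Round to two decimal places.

13.35%

MRP = (13.99% − 6.19%) / (1.27 − 0.16) = 7.0270%
R_f = 6.19% − 0.16 × 7.0270% = 5.0657%
β_Wren = Cov / Var(R_m) = 0.02752 / 0.02333 = 1.1796
E(R_Wren) = R_f + β × MRP = 5.0657% + 1.1796 × 7.0270% = 13.35%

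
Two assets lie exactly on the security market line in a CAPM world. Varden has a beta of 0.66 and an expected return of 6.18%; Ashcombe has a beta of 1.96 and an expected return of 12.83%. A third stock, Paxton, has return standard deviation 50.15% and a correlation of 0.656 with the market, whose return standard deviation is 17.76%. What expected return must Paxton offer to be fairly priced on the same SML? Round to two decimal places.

12.28%

MRP = (12.83% − 6.18%) / (1.96 − 0.66) = 5.1154%
R_f = 6.18% − 0.66 × 5.1154% = 2.8038%
β_Paxton = ρ·σ_i/σ_m = 0.656 × 50.15 / 17.76 = 1.8524
E(R_Paxton) = R_f + β × MRP = 2.8038% + 1.8524 × 5.1154% = 12.28%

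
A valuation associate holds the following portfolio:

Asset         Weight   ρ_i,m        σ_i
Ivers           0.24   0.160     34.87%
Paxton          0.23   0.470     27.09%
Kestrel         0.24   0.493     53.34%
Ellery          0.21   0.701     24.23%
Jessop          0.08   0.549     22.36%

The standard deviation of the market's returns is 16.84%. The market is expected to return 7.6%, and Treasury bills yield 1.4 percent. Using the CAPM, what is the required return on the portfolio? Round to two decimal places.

β_Ivers = 0.160 × 34.87% / 16.84% = 0.3313
β_Paxton = 0.470 × 27.09% / 16.84% = 0.7561
β_Kestrel = 0.493 × 53.34% / 16.84% = 1.5616
β_Ellery = 0.701 × 24.23% / 16.84% = 1.0086
β_Jessop = 0.549 × 22.36% / 16.84% = 0.7290
β_P = Σ w_i β_i = 0.24×0.3313 + 0.23×0.7561 + 0.24×1.5616 + 0.21×1.0086 + 0.08×0.7290 = 0.8983
MRP = 7.6% − 1.4% = 6.20%
E(R_P) = R_f + β_P × MRP = 1.4% + 0.8983 × 6.2% = 6.97%

6.97%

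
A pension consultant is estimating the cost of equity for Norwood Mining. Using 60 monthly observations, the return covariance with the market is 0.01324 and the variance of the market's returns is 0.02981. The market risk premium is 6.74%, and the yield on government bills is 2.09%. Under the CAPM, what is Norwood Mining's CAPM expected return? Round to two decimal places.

β = Cov(R_i, R_m) / Var(R_m) = 0.01324 / 0.02981 = 0.4441
E(R) = R_f + β × MRP = 2.09% + 0.4441 × 6.74% = 5.08%

5.08%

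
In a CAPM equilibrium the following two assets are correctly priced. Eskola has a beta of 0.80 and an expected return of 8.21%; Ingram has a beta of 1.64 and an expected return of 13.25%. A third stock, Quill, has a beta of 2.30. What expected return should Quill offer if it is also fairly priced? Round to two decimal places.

MRP (SML slope) = (13.25% − 8.21%) / (1.64 − 0.80) = 5.04% / 0.84 = 6.0000%
R_f (intercept) = 8.21% − 0.80 × 6.0000% = 3.4100%
E(R_Quill) = R_f + β × MRP = 3.4100% + 2.30 × 6.0000% = 17.21%

17.21%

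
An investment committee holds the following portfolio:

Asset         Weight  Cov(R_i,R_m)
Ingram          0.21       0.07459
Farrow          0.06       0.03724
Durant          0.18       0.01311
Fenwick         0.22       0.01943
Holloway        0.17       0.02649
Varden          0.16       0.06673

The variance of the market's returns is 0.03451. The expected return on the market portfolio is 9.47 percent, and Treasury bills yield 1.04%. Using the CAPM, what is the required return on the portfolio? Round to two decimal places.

β_Ingram = 0.07459 / 0.03451 = 2.1614
β_Farrow = 0.03724 / 0.03451 = 1.0791
β_Durant = 0.01311 / 0.03451 = 0.3799
β_Fenwick = 0.01943 / 0.03451 = 0.5630
β_Holloway = 0.02649 / 0.03451 = 0.7676
β_Varden = 0.06673 / 0.03451 = 1.9336
β_P = Σ w_i β_i = 0.21×2.1614 + 0.06×1.0791 + 0.18×0.3799 + 0.22×0.5630 + 0.17×0.7676 + 0.16×1.9336 = 1.1508
MRP = 9.47% − 1.04% = 8.43%
E(R_P) = R_f + β_P × MRP = 1.04% + 1.1508 × 8.43% = 10.74%

10.74%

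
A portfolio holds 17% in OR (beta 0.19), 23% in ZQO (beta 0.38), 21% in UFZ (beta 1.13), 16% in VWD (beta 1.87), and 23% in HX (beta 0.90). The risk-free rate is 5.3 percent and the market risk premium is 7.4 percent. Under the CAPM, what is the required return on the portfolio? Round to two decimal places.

β_P = Σ w_i β_i = 0.17×0.19 + 0.23×0.38 + 0.21×1.13 + 0.16×1.87 + 0.23×0.90 = 0.8632
E(R_P) = R_f + β_P × MRP = 5.3% + 0.8632 × 7.4% = 11.69%

11.69%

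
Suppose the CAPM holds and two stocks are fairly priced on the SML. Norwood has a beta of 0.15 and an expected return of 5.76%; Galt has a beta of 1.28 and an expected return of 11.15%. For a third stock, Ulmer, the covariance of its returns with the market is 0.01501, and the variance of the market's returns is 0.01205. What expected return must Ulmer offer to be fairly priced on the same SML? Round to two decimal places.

MRP = (11.15% − 5.76%) / (1.28 − 0.15) = 4.7699%
R_f = 5.76% − 0.15 × 4.7699% = 5.0445%
β_Ulmer = Cov / Var(R_m) = 0.01501 / 0.01205 = 1.2456
E(R_Ulmer) = R_f + β × MRP = 5.0445% + 1.2456 × 4.7699% = 10.99%

10.99%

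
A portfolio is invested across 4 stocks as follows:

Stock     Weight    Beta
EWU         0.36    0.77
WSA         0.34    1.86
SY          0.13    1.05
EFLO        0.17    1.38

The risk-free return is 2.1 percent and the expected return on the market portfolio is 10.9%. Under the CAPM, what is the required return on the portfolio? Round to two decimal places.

β_P = Σ w_i β_i = 0.36×0.77 + 0.34×1.86 + 0.13×1.05 + 0.17×1.38 = 1.2807
MRP = 10.9% − 2.1% = 8.80%
E(R_P) = R_f + β_P × MRP = 2.1% + 1.2807 × 8.8% = 13.37%

13.37%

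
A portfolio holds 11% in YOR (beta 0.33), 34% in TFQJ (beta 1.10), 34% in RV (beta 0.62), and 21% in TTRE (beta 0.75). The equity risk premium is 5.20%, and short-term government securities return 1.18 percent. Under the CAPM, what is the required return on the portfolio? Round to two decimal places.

5.23%

β_P = Σ w_i β_i = 0.11×0.33 + 0.34×1.10 + 0.34×0.62 + 0.21×0.75 = 0.7786
E(R_P) = R_f + β_P × MRP = 1.18% + 0.7786 × 5.20% = 5.23%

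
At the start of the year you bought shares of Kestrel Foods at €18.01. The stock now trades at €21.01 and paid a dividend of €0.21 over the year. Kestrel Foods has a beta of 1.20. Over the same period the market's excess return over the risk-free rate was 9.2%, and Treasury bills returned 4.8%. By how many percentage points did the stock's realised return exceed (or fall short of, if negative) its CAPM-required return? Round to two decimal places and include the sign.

Realised HPR = (P1 + D1 − P0) / P0 = (21.01 + 0.21 − 18.01) / 18.01 = 3.21 / 18.01 = 17.8234%
CAPM required = R_f + β·MRP = 4.8% + 1.20 × 9.2% = 15.8400%
α = realised − required = 17.8234% − 15.8400% = +1.98%

+1.98%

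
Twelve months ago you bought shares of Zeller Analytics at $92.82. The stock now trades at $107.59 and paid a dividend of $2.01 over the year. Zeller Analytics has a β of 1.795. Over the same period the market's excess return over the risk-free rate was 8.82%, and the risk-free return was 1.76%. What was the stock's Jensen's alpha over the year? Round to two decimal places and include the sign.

+0.49%

Realised HPR = (P1 + D1 − P0) / P0 = (107.59 + 2.01 − 92.82) / 92.82 = 16.78 / 92.82 = 18.0780%
CAPM required = R_f + β·MRP = 1.76% + 1.795 × 8.82% = 17.59190%
α = realised − required = 18.0780% − 17.59190% = +0.49%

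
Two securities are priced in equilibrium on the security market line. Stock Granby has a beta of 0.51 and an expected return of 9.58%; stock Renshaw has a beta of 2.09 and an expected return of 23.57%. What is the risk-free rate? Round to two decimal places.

Both satisfy E(R) = R_f + β·MRP, so the slope of the SML is
MRP = (23.57% − 9.58%) / (2.09 − 0.51) = 13.99% / 1.58 = 8.8544%
R_f = E(R_Granby) − β_Granby·MRP = 9.58% − 0.51 × 8.8544% = 5.0643%

5.06%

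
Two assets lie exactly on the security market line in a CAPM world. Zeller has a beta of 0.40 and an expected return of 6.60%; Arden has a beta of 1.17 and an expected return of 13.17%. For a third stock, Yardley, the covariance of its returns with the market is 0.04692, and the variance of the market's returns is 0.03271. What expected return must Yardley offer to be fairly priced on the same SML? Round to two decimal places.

MRP = (13.17% − 6.60%) / (1.17 − 0.40) = 8.5325%
R_f = 6.60% − 0.40 × 8.5325% = 3.1870%
β_Yardley = Cov / Var(R_m) = 0.04692 / 0.03271 = 1.4344
E(R_Yardley) = R_f + β × MRP = 3.1870% + 1.4344 × 8.5325% = 15.43%

15.43%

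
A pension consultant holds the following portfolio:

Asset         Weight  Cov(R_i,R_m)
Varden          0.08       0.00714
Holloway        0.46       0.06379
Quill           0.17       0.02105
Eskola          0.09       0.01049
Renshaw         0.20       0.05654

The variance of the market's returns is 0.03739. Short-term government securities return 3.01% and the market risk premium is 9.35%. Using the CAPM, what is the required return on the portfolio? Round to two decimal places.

14.45%

β_Varden = 0.00714 / 0.03739 = 0.1910
β_Holloway = 0.06379 / 0.03739 = 1.7061
β_Quill = 0.02105 / 0.03739 = 0.5630
β_Eskola = 0.01049 / 0.03739 = 0.2806
β_Renshaw = 0.05654 / 0.03739 = 1.5122
β_P = Σ w_i β_i = 0.08×0.1910 + 0.46×1.7061 + 0.17×0.5630 + 0.09×0.2806 + 0.20×1.5122 = 1.2235
E(R_P) = R_f + β_P × MRP = 3.01% + 1.2235 × 9.35% = 14.45%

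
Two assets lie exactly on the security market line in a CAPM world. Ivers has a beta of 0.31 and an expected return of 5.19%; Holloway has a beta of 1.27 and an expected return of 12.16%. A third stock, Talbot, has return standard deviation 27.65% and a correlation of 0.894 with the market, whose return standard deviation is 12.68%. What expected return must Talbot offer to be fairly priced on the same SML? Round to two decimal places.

17.09%

MRP = (12.16% − 5.19%) / (1.27 − 0.31) = 7.2604%
R_f = 5.19% − 0.31 × 7.2604% = 2.9393%
β_Talbot = ρ·σ_i/σ_m = 0.894 × 27.65 / 12.68 = 1.9495
E(R_Talbot) = R_f + β × MRP = 2.9393% + 1.9495 × 7.2604% = 17.09%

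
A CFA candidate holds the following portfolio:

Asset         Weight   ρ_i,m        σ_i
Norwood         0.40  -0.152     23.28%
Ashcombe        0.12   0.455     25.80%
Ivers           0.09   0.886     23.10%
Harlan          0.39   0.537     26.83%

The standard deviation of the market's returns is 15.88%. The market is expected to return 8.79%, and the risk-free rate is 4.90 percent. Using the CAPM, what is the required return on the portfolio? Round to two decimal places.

6.73%

β_Norwood = -0.152 × 23.28% / 15.88% = -0.2228
β_Ashcombe = 0.455 × 25.80% / 15.88% = 0.7392
β_Ivers = 0.886 × 23.10% / 15.88% = 1.2888
β_Harlan = 0.537 × 26.83% / 15.88% = 0.9073
β_P = Σ w_i β_i = 0.40×-0.2228 + 0.12×0.7392 + 0.09×1.2888 + 0.39×0.9073 = 0.4694
MRP = 8.79% − 4.90% = 3.89%
E(R_P) = R_f + β_P × MRP = 4.90% + 0.4694 × 3.89% = 6.73%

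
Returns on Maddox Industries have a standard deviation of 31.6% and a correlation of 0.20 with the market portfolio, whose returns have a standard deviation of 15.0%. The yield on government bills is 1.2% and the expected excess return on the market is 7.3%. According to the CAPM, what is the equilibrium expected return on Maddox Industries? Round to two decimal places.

β = ρ × σ_i / σ_m = 0.20 × 31.6% / 15.0% = 0.4213
E(R) = 1.2% + 0.4213 × 7.3% = 4.28%

4.28%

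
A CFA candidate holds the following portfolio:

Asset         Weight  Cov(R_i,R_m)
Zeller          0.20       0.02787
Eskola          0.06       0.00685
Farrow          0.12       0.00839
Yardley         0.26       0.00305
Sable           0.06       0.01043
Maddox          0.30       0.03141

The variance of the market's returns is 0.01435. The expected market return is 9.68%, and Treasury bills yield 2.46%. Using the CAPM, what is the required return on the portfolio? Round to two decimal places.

β_Zeller = 0.02787 / 0.01435 = 1.9422
β_Eskola = 0.00685 / 0.01435 = 0.4774
β_Farrow = 0.00839 / 0.01435 = 0.5847
β_Yardley = 0.00305 / 0.01435 = 0.2125
β_Sable = 0.01043 / 0.01435 = 0.7268
β_Maddox = 0.03141 / 0.01435 = 2.1889
β_P = Σ w_i β_i = 0.20×1.9422 + 0.06×0.4774 + 0.12×0.5847 + 0.26×0.2125 + 0.06×0.7268 + 0.30×2.1889 = 1.2428
MRP = 9.68% − 2.46% = 7.22%
E(R_P) = R_f + β_P × MRP = 2.46% + 1.2428 × 7.22% = 11.43%

11.43%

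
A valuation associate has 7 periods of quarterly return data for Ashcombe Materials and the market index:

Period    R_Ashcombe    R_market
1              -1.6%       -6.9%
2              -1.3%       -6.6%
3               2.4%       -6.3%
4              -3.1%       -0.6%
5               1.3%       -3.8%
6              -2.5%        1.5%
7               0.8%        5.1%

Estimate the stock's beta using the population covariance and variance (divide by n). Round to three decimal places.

Mean R_i = (-1.6 − 1.3 + 2.4 − 3.1 + 1.3 − 2.5 + 0.8) / 7 = -0.5714%
Mean R_m = (-6.9 − 6.6 − 6.3 − 0.6 − 3.8 + 1.5 + 5.1) / 7 = -2.5143%
Σ(R_i − R̄_i)(R_m − R̄_m) = -8.3071  ⇒  Cov = -8.3071 / 7 = -1.1867
Σ(R_m − R̄_m)² = 129.6686  ⇒  Var(R_m) = 129.6686 / 7 = 18.5241
β = Cov / Var(R_m) = -1.1867 / 18.5241 = -0.0641

-0.064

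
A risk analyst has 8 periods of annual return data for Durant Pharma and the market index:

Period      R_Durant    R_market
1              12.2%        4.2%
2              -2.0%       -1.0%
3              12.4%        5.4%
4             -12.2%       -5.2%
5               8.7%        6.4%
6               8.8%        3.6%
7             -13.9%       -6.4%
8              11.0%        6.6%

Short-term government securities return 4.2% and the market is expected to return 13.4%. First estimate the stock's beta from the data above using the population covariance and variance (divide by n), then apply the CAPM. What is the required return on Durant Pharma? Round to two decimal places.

Mean R_i = (12.2 − 2.0 + 12.4 − 12.2 + 8.7 + 8.8 − 13.9 + 11.0) / 8 = 3.1250%
Mean R_m = (4.2 − 1.0 + 5.4 − 5.2 + 6.4 + 3.6 − 6.4 + 6.6) / 8 = 1.7000%
Σ(R_i − R̄_i)(R_m − R̄_m) = 390.0600  ⇒  Cov = 390.0600 / 8 = 48.7575
Σ(R_m − R̄_m)² = 190.1600  ⇒  Var(R_m) = 190.1600 / 8 = 23.7700
β = Cov / Var(R_m) = 48.7575 / 23.7700 = 2.0512
MRP = 13.4% − 4.2% = 9.20%
E(R) = R_f + β × MRP = 4.2% + 2.0512 × 9.2% = 23.07%

23.07%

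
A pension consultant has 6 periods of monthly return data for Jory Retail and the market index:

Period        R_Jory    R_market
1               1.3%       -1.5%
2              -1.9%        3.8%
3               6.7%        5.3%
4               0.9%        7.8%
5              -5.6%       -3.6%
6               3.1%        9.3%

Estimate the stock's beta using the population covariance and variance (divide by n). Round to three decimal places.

Mean R_i = (1.3 − 1.9 + 6.7 + 0.9 − 5.6 + 3.1) / 6 = 0.7500%
Mean R_m = (-1.5 + 3.8 + 5.3 + 7.8 − 3.6 + 9.3) / 6 = 3.5167%
Σ(R_i − R̄_i)(R_m − R̄_m) = 66.5250  ⇒  Cov = 66.5250 / 6 = 11.0875
Σ(R_m − R̄_m)² = 130.8683  ⇒  Var(R_m) = 130.8683 / 6 = 21.8114
β = Cov / Var(R_m) = 11.0875 / 21.8114 = 0.5083

0.508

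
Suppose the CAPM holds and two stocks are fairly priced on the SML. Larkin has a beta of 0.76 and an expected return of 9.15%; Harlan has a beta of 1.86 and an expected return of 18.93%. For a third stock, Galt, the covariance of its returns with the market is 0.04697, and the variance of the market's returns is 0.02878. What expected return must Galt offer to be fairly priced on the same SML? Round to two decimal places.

MRP = (18.93% − 9.15%) / (1.86 − 0.76) = 8.8909%
R_f = 9.15% − 0.76 × 8.8909% = 2.3929%
β_Galt = Cov / Var(R_m) = 0.04697 / 0.02878 = 1.6320
E(R_Galt) = R_f + β × MRP = 2.3929% + 1.6320 × 8.8909% = 16.90%

16.90%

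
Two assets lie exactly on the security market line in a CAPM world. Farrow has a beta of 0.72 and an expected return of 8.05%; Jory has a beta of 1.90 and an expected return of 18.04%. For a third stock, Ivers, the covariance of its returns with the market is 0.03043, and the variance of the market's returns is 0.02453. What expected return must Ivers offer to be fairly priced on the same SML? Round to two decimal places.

12.46%

MRP = (18.04% − 8.05%) / (1.90 − 0.72) = 8.4661%
R_f = 8.05% − 0.72 × 8.4661% = 1.9544%
β_Ivers = Cov / Var(R_m) = 0.03043 / 0.02453 = 1.2405
E(R_Ivers) = R_f + β × MRP = 1.9544% + 1.2405 × 8.4661% = 12.46%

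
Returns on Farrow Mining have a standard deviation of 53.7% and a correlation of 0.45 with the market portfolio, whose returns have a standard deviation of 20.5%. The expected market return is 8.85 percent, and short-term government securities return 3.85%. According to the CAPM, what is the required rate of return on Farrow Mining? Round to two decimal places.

9.74%

β = ρ × σ_i / σ_m = 0.45 × 53.7% / 20.5% = 1.1788
MRP = 8.85% − 3.85% = 5.00%
E(R) = 3.85% + 1.1788 × 5.00% = 9.74%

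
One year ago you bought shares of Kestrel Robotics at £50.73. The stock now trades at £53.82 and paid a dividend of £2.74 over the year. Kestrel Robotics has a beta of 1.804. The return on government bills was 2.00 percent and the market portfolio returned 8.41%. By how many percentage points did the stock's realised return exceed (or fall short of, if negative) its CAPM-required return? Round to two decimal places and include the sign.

Realised HPR = (P1 + D1 − P0) / P0 = (53.82 + 2.74 − 50.73) / 50.73 = 5.83 / 50.73 = 11.4922%
MRP = 8.41% − 2.00% = 6.41%
CAPM required = R_f + β·MRP = 2.00% + 1.804 × 6.41% = 13.56364%
α = realised − required = 11.4922% − 13.56364% = -2.07%

-2.07%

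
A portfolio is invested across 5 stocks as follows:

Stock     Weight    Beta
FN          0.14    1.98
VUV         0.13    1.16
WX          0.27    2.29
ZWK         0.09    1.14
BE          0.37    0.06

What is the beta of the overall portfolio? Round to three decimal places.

β_P = Σ w_i β_i = 0.14×1.98 + 0.13×1.16 + 0.27×2.29 + 0.09×1.14 + 0.37×0.06 = 1.1711

1.171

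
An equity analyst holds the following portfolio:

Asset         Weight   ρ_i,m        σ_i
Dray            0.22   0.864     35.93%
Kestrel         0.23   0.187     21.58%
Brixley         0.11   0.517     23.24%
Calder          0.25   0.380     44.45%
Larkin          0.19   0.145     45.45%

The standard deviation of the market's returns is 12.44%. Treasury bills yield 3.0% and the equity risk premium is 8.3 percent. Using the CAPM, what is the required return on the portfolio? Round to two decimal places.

β_Dray = 0.864 × 35.93% / 12.44% = 2.4955
β_Kestrel = 0.187 × 21.58% / 12.44% = 0.3244
β_Brixley = 0.517 × 23.24% / 12.44% = 0.9658
β_Calder = 0.380 × 44.45% / 12.44% = 1.3578
β_Larkin = 0.145 × 45.45% / 12.44% = 0.5298
β_P = Σ w_i β_i = 0.22×2.4955 + 0.23×0.3244 + 0.11×0.9658 + 0.25×1.3578 + 0.19×0.5298 = 1.1700
E(R_P) = R_f + β_P × MRP = 3.0% + 1.1700 × 8.3% = 12.71%

12.71%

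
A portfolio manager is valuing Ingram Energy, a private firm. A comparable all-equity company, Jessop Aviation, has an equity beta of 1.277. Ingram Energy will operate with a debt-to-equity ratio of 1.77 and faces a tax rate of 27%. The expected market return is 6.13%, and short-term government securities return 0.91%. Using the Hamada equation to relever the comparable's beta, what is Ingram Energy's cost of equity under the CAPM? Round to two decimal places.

16.19%

β_L = β_U × [1 + (1 − t)(D/E)] = 1.277 × [1 + (1 − 0.27) × 1.77]
    = 1.277 × [1 + 0.73 × 1.77] = 1.277 × 2.2921 = 2.9270
MRP = 6.13% − 0.91% = 5.22%
E(R) = R_f + β_L × MRP = 0.91% + 2.9270 × 5.22% = 16.19%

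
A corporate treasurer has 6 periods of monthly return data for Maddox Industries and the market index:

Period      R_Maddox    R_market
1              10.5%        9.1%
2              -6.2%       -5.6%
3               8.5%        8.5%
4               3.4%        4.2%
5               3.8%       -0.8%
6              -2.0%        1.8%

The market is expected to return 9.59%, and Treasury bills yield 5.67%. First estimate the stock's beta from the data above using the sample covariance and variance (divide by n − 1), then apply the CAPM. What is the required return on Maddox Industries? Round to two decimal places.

Mean R_i = (10.5 − 6.2 + 8.5 + 3.4 + 3.8 − 2.0) / 6 = 3.0000%
Mean R_m = (9.1 − 5.6 + 8.5 + 4.2 − 0.8 + 1.8) / 6 = 2.8667%
Σ(R_i − R̄_i)(R_m − R̄_m) = 158.5600  ⇒  Cov = 158.5600 / 5 = 31.7120
Σ(R_m − R̄_m)² = 158.6333  ⇒  Var(R_m) = 158.6333 / 5 = 31.7267
β = Cov / Var(R_m) = 31.7120 / 31.7267 = 0.9995
MRP = 9.59% − 5.67% = 3.92%
E(R) = R_f + β × MRP = 5.67% + 0.9995 × 3.92% = 9.59%

9.59%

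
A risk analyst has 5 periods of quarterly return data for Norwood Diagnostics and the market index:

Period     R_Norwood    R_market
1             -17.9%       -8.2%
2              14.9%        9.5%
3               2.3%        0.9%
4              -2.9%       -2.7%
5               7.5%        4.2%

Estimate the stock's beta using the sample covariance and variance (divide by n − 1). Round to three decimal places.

1.811

Mean R_i = (-17.9 + 14.9 + 2.3 − 2.9 + 7.5) / 5 = 0.7800%
Mean R_m = (-8.2 + 9.5 + 0.9 − 2.7 + 4.2) / 5 = 0.7400%
Σ(R_i − R̄_i)(R_m − R̄_m) = 326.8440  ⇒  Cov = 326.8440 / 4 = 81.7110
Σ(R_m − R̄_m)² = 180.4920  ⇒  Var(R_m) = 180.4920 / 4 = 45.1230
β = Cov / Var(R_m) = 81.7110 / 45.1230 = 1.8109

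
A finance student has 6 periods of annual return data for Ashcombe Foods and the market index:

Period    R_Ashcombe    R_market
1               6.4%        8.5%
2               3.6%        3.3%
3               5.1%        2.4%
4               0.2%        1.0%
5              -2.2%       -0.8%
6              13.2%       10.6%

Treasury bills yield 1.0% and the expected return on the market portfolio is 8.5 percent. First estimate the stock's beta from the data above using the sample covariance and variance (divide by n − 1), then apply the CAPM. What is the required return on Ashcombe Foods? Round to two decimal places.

9.42%

Mean R_i = (6.4 + 3.6 + 5.1 + 0.2 − 2.2 + 13.2) / 6 = 4.3833%
Mean R_m = (8.5 + 3.3 + 2.4 + 1.0 − 0.8 + 10.6) / 6 = 4.1667%
Σ(R_i − R̄_i)(R_m − R̄_m) = 110.8167  ⇒  Cov = 110.8167 / 5 = 22.1633
Σ(R_m − R̄_m)² = 98.7333  ⇒  Var(R_m) = 98.7333 / 5 = 19.7467
β = Cov / Var(R_m) = 22.1633 / 19.7467 = 1.1224
MRP = 8.5% − 1.0% = 7.50%
E(R) = R_f + β × MRP = 1.0% + 1.1224 × 7.5% = 9.42%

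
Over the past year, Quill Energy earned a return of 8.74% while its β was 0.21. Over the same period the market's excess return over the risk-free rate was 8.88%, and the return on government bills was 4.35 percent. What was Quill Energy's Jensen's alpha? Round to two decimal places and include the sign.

CAPM benchmark = R_f + β(R_m − R_f) = 4.35% + 0.21 × 8.88% = 6.2148%
α = actual − benchmark = 8.74% − 6.2148% = +2.53%

+2.53%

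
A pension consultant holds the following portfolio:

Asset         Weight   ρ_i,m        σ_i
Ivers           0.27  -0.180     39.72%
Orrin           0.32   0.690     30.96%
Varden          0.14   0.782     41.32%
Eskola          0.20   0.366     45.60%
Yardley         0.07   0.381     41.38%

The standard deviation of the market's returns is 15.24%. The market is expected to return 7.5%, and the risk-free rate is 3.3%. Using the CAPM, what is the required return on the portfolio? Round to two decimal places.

β_Ivers = -0.180 × 39.72% / 15.24% = -0.4691
β_Orrin = 0.690 × 30.96% / 15.24% = 1.4017
β_Varden = 0.782 × 41.32% / 15.24% = 2.1202
β_Eskola = 0.366 × 45.60% / 15.24% = 1.0951
β_Yardley = 0.381 × 41.38% / 15.24% = 1.0345
β_P = Σ w_i β_i = 0.27×-0.4691 + 0.32×1.4017 + 0.14×2.1202 + 0.20×1.0951 + 0.07×1.0345 = 0.9102
MRP = 7.5% − 3.3% = 4.20%
E(R_P) = R_f + β_P × MRP = 3.3% + 0.9102 × 4.2% = 7.12%

7.12%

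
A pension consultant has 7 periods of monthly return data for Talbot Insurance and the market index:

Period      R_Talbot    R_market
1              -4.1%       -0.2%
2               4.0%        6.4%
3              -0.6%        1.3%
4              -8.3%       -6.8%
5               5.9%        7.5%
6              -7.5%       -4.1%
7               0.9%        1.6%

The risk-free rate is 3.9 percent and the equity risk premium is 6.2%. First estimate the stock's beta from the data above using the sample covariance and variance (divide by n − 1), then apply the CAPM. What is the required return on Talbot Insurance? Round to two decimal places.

Mean R_i = (-4.1 + 4.0 − 0.6 − 8.3 + 5.9 − 7.5 + 0.9) / 7 = -1.3857%
Mean R_m = (-0.2 + 6.4 + 1.3 − 6.8 + 7.5 − 4.1 + 1.6) / 7 = 0.8143%
Σ(R_i − R̄_i)(R_m − R̄_m) = 166.4186  ⇒  Cov = 166.4186 / 6 = 27.7364
Σ(R_m − R̄_m)² = 159.9086  ⇒  Var(R_m) = 159.9086 / 6 = 26.6514
β = Cov / Var(R_m) = 27.7364 / 26.6514 = 1.0407
E(R) = R_f + β × MRP = 3.9% + 1.0407 × 6.2% = 10.35%

10.35%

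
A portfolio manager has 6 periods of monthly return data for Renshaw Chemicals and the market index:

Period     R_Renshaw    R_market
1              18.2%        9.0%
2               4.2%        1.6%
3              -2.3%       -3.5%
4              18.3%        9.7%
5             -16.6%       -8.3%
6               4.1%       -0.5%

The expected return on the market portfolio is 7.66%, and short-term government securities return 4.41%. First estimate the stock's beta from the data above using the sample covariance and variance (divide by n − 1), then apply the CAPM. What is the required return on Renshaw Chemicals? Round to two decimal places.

10.39%

Mean R_i = (18.2 + 4.2 − 2.3 + 18.3 − 16.6 + 4.1) / 6 = 4.3167%
Mean R_m = (9.0 + 1.6 − 3.5 + 9.7 − 8.3 − 0.5) / 6 = 1.3333%
Σ(R_i − R̄_i)(R_m − R̄_m) = 457.2767  ⇒  Cov = 457.2767 / 5 = 91.4553
Σ(R_m − R̄_m)² = 248.3733  ⇒  Var(R_m) = 248.3733 / 5 = 49.6747
β = Cov / Var(R_m) = 91.4553 / 49.6747 = 1.8411
MRP = 7.66% − 4.41% = 3.25%
E(R) = R_f + β × MRP = 4.41% + 1.8411 × 3.25% = 10.39%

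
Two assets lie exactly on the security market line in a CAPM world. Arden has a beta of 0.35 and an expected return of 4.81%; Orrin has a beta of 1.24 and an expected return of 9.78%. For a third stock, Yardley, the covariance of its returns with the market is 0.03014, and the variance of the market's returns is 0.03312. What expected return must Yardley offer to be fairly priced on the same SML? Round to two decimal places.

MRP = (9.78% − 4.81%) / (1.24 − 0.35) = 5.5843%
R_f = 4.81% − 0.35 × 5.5843% = 2.8555%
β_Yardley = Cov / Var(R_m) = 0.03014 / 0.03312 = 0.9100
E(R_Yardley) = R_f + β × MRP = 2.8555% + 0.9100 × 5.5843% = 7.94%

7.94%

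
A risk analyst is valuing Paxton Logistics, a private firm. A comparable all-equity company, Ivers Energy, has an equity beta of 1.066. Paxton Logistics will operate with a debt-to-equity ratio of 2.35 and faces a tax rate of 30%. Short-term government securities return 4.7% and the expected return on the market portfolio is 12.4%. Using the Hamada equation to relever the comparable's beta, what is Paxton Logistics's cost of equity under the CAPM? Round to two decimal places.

β_L = β_U × [1 + (1 − t)(D/E)] = 1.066 × [1 + (1 − 0.30) × 2.35]
    = 1.066 × [1 + 0.70 × 2.35] = 1.066 × 2.6450 = 2.8196
MRP = 12.4% − 4.7% = 7.70%
E(R) = R_f + β_L × MRP = 4.7% + 2.8196 × 7.7% = 26.41%

26.41%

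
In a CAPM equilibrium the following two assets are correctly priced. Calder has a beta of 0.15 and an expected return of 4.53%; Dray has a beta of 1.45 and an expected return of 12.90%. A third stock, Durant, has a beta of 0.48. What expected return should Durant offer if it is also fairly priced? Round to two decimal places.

6.65%

MRP (SML slope) = (12.90% − 4.53%) / (1.45 − 0.15) = 8.37% / 1.30 = 6.4385%
R_f (intercept) = 4.53% − 0.15 × 6.4385% = 3.5642%
E(R_Durant) = R_f + β × MRP = 3.5642% + 0.48 × 6.4385% = 6.65%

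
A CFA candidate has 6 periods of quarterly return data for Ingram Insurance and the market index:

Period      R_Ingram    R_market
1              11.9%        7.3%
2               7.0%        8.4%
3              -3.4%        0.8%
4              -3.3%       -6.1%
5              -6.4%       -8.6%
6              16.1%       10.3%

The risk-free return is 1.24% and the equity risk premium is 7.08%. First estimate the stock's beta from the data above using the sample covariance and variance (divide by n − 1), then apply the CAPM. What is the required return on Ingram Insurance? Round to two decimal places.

Mean R_i = (11.9 + 7.0 − 3.4 − 3.3 − 6.4 + 16.1) / 6 = 3.6500%
Mean R_m = (7.3 + 8.4 + 0.8 − 6.1 − 8.6 + 10.3) / 6 = 2.0167%
Σ(R_i − R̄_i)(R_m − R̄_m) = 339.7850  ⇒  Cov = 339.7850 / 5 = 67.9570
Σ(R_m − R̄_m)² = 317.3483  ⇒  Var(R_m) = 317.3483 / 5 = 63.4697
β = Cov / Var(R_m) = 67.9570 / 63.4697 = 1.0707
E(R) = R_f + β × MRP = 1.24% + 1.0707 × 7.08% = 8.82%

8.82%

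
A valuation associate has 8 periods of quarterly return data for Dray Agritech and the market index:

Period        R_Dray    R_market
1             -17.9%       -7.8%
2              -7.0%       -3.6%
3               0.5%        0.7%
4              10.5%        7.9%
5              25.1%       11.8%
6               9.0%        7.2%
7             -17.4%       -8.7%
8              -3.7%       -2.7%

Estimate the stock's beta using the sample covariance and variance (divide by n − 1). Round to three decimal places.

Mean R_i = (-17.9 − 7.0 + 0.5 + 10.5 + 25.1 + 9.0 − 17.4 − 3.7) / 8 = -0.1125%
Mean R_m = (-7.8 − 3.6 + 0.7 + 7.9 + 11.8 + 7.2 − 8.7 − 2.7) / 8 = 0.6000%
Σ(R_i − R̄_i)(R_m − R̄_m) = 771.0100  ⇒  Cov = 771.0100 / 7 = 110.1443
Σ(R_m − R̄_m)² = 407.8800  ⇒  Var(R_m) = 407.8800 / 7 = 58.2686
β = Cov / Var(R_m) = 110.1443 / 58.2686 = 1.8903

1.890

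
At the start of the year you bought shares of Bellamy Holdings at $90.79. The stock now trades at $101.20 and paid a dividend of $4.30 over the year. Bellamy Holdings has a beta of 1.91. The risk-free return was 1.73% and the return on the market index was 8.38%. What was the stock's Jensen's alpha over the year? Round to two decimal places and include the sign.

Realised HPR = (P1 + D1 − P0) / P0 = (101.20 + 4.30 − 90.79) / 90.79 = 14.71 / 90.79 = 16.2022%
MRP = 8.38% − 1.73% = 6.65%
CAPM required = R_f + β·MRP = 1.73% + 1.91 × 6.65% = 14.4315%
α = realised − required = 16.2022% − 14.4315% = +1.77%

+1.77%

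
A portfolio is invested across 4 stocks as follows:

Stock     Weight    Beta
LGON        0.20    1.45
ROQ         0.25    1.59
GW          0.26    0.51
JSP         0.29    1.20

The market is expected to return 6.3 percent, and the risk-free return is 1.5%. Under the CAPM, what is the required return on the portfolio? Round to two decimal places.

7.11%

β_P = Σ w_i β_i = 0.20×1.45 + 0.25×1.59 + 0.26×0.51 + 0.29×1.20 = 1.1681
MRP = 6.3% − 1.5% = 4.80%
E(R_P) = R_f + β_P × MRP = 1.5% + 1.1681 × 4.8% = 7.11%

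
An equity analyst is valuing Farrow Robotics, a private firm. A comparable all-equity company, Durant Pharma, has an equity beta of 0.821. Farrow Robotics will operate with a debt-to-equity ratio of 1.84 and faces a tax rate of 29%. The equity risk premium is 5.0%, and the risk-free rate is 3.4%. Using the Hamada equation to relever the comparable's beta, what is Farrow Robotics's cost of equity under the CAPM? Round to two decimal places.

12.87%

β_L = β_U × [1 + (1 − t)(D/E)] = 0.821 × [1 + (1 − 0.29) × 1.84]
    = 0.821 × [1 + 0.71 × 1.84] = 0.821 × 2.3064 = 1.8936
E(R) = R_f + β_L × MRP = 3.4% + 1.8936 × 5.0% = 12.87%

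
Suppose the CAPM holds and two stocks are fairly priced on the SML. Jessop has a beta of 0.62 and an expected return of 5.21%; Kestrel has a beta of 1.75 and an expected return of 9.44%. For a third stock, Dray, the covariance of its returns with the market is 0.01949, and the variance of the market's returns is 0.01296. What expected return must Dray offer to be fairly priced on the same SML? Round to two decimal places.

8.52%

MRP = (9.44% − 5.21%) / (1.75 − 0.62) = 3.7434%
R_f = 5.21% − 0.62 × 3.7434% = 2.8891%
β_Dray = Cov / Var(R_m) = 0.01949 / 0.01296 = 1.5039
E(R_Dray) = R_f + β × MRP = 2.8891% + 1.5039 × 3.7434% = 8.52%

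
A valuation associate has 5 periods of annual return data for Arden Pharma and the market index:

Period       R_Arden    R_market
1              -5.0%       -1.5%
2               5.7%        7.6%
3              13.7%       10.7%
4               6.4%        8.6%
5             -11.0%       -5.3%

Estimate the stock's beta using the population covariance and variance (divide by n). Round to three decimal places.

1.386

Mean R_i = (-5.0 + 5.7 + 13.7 + 6.4 − 11.0) / 5 = 1.9600%
Mean R_m = (-1.5 + 7.6 + 10.7 + 8.6 − 5.3) / 5 = 4.0200%
Σ(R_i − R̄_i)(R_m − R̄_m) = 271.3540  ⇒  Cov = 271.3540 / 5 = 54.2708
Σ(R_m − R̄_m)² = 195.7480  ⇒  Var(R_m) = 195.7480 / 5 = 39.1496
β = Cov / Var(R_m) = 54.2708 / 39.1496 = 1.3862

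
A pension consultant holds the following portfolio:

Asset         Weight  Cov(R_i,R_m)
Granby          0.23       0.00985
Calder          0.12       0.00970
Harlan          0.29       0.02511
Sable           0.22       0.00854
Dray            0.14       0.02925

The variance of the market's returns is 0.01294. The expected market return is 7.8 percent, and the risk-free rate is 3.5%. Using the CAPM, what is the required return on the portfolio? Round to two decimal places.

β_Granby = 0.00985 / 0.01294 = 0.7612
β_Calder = 0.00970 / 0.01294 = 0.7496
β_Harlan = 0.02511 / 0.01294 = 1.9405
β_Sable = 0.00854 / 0.01294 = 0.6600
β_Dray = 0.02925 / 0.01294 = 2.2604
β_P = Σ w_i β_i = 0.23×0.7612 + 0.12×0.7496 + 0.29×1.9405 + 0.22×0.6600 + 0.14×2.2604 = 1.2894
MRP = 7.8% − 3.5% = 4.30%
E(R_P) = R_f + β_P × MRP = 3.5% + 1.2894 × 4.3% = 9.04%

9.04%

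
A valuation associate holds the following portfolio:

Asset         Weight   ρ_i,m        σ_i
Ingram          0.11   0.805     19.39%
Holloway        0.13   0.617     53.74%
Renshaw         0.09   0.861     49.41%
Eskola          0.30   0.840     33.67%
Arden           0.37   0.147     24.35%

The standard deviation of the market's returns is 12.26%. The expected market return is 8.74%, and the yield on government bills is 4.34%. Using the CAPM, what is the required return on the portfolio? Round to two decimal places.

11.40%

β_Ingram = 0.805 × 19.39% / 12.26% = 1.2732
β_Holloway = 0.617 × 53.74% / 12.26% = 2.7045
β_Renshaw = 0.861 × 49.41% / 12.26% = 3.4700
β_Eskola = 0.840 × 33.67% / 12.26% = 2.3069
β_Arden = 0.147 × 24.35% / 12.26% = 0.2920
β_P = Σ w_i β_i = 0.11×1.2732 + 0.13×2.7045 + 0.09×3.4700 + 0.30×2.3069 + 0.37×0.2920 = 1.6040
MRP = 8.74% − 4.34% = 4.40%
E(R_P) = R_f + β_P × MRP = 4.34% + 1.6040 × 4.40% = 11.40%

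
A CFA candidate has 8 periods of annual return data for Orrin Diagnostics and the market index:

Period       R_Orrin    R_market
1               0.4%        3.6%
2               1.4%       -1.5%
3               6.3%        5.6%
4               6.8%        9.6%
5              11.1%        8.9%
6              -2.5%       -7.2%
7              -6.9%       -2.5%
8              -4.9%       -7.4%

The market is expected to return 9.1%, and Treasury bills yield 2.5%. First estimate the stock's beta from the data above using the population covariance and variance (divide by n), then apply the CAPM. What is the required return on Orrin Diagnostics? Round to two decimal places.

Mean R_i = (0.4 + 1.4 + 6.3 + 6.8 + 11.1 − 2.5 − 6.9 − 4.9) / 8 = 1.4625%
Mean R_m = (3.6 − 1.5 + 5.6 + 9.6 + 8.9 − 7.2 − 2.5 − 7.4) / 8 = 1.1375%
Σ(R_i − R̄_i)(R_m − R̄_m) = 256.8913  ⇒  Cov = 256.8913 / 8 = 32.1114
Σ(R_m − R̄_m)² = 320.4388  ⇒  Var(R_m) = 320.4388 / 8 = 40.0549
β = Cov / Var(R_m) = 32.1114 / 40.0549 = 0.8017
MRP = 9.1% − 2.5% = 6.60%
E(R) = R_f + β × MRP = 2.5% + 0.8017 × 6.6% = 7.79%

7.79%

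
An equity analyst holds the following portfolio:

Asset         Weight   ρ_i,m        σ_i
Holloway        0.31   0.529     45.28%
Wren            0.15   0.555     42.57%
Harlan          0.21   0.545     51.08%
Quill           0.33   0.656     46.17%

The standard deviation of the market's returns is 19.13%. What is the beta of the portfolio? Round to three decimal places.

1.401

β_Holloway = 0.529 × 45.28% / 19.13% = 1.2521
β_Wren = 0.555 × 42.57% / 19.13% = 1.2350
β_Harlan = 0.545 × 51.08% / 19.13% = 1.4552
β_Quill = 0.656 × 46.17% / 19.13% = 1.5832
β_P = Σ w_i β_i = 0.31×1.2521 + 0.15×1.2350 + 0.21×1.4552 + 0.33×1.5832 = 1.4014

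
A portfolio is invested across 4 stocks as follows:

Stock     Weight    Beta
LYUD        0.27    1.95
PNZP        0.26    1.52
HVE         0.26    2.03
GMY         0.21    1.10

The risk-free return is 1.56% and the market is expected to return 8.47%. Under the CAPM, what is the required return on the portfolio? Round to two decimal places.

13.17%

β_P = Σ w_i β_i = 0.27×1.95 + 0.26×1.52 + 0.26×2.03 + 0.21×1.10 = 1.6805
MRP = 8.47% − 1.56% = 6.91%
E(R_P) = R_f + β_P × MRP = 1.56% + 1.6805 × 6.91% = 13.17%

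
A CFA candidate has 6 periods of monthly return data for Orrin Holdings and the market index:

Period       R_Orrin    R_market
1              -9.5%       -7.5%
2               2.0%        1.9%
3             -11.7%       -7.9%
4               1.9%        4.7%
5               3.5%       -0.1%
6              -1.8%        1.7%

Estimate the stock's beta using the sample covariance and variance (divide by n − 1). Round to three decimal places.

1.113

Mean R_i = (-9.5 + 2.0 − 11.7 + 1.9 + 3.5 − 1.8) / 6 = -2.6000%
Mean R_m = (-7.5 + 1.9 − 7.9 + 4.7 − 0.1 + 1.7) / 6 = -1.2000%
Σ(R_i − R̄_i)(R_m − R̄_m) = 154.2800  ⇒  Cov = 154.2800 / 5 = 30.8560
Σ(R_m − R̄_m)² = 138.6200  ⇒  Var(R_m) = 138.6200 / 5 = 27.7240
β = Cov / Var(R_m) = 30.8560 / 27.7240 = 1.1130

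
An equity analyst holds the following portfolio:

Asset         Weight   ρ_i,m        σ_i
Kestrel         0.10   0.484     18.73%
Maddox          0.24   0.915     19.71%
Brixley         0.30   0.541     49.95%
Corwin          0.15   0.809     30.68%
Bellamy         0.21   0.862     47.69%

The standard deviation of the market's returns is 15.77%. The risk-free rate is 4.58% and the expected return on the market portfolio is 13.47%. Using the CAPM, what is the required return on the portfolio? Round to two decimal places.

19.07%

β_Kestrel = 0.484 × 18.73% / 15.77% = 0.5748
β_Maddox = 0.915 × 19.71% / 15.77% = 1.1436
β_Brixley = 0.541 × 49.95% / 15.77% = 1.7136
β_Corwin = 0.809 × 30.68% / 15.77% = 1.5739
β_Bellamy = 0.862 × 47.69% / 15.77% = 2.6068
β_P = Σ w_i β_i = 0.10×0.5748 + 0.24×1.1436 + 0.30×1.7136 + 0.15×1.5739 + 0.21×2.6068 = 1.6295
MRP = 13.47% − 4.58% = 8.89%
E(R_P) = R_f + β_P × MRP = 4.58% + 1.6295 × 8.89% = 19.07%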